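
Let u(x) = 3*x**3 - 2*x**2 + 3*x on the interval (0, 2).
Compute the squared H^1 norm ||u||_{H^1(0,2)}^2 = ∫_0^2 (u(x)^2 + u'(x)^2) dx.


||u||_{H^1}^2 = 56746/105

The H^1 norm (squared) on an interval (0, L) is
  ||u||_{H^1}^2 = ∫_0^L u(x)^2 dx + ∫_0^L u'(x)^2 dx.
Compute u'(x) = 9*x**2 - 4*x + 3.
Then u(x)^2 = 9*x**6 - 12*x**5 + 22*x**4 - 12*x**3 + 9*x**2 and u'(x)^2 = 81*x**4 - 72*x**3 + 70*x**2 - 24*x + 9.
Integrate each monomial from 0 to 2 using ∫_0^2 c·x^n dx = c·2^(n+1)/(n+1):
  ∫_0^2 u(x)^2 dx = ∫_0^2 (9*x^6 - 12*x^5 + 22*x^4 - 12*x^3 + 9*x^2) dx. Term by term:
    ∫_0^2 9*x^6 dx = 1152/7;  ∫_0^2 -12*x^5 dx = -128;  ∫_0^2 22*x^4 dx = 704/5;
    ∫_0^2 -12*x^3 dx = -48;  ∫_0^2 9*x^2 dx = 24.
  Sum: 1152/7 − 128 + 704/5 − 48 + 24 = 5368/35.
  ∫_0^2 u'(x)^2 dx = ∫_0^2 (81*x^4 - 72*x^3 + 70*x^2 - 24*x + 9) dx. Term by term:
    ∫_0^2 81*x^4 dx = 2592/5;  ∫_0^2 -72*x^3 dx = -288;  ∫_0^2 70*x^2 dx = 560/3;
    ∫_0^2 -24*x dx = -48;  ∫_0^2 9 dx = 18.
  Sum: 2592/5 − 288 + 560/3 − 48 + 18 = 5806/15.
Adding: ||u||_{H^1}^2 = 5368/35 + 5806/15 = 56746/105.


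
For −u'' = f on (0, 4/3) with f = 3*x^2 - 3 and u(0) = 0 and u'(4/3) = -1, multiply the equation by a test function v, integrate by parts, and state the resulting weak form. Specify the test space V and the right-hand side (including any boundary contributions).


V = {v ∈ H^1(0, 4/3) : v(0) = 0} (test functions vanish at x = 0 where u is specified); weak form: ∫_0^4/3 u'v' dx = ∫_0^4/3 (3*x^2 - 3) v dx − v(4/3) for all v ∈ V.

Multiply both sides by a test function v and integrate from 0 to 4/3:
  ∫_0^4/3 −u''(x) v(x) dx = ∫_0^4/3 f(x) v(x) dx.
Integrate the LHS by parts once:
  ∫_0^4/3 −u'' v dx = −[u'(x) v(x)]_0^4/3 + ∫_0^4/3 u'(x) v'(x) dx.
Thus ∫_0^4/3 u'(x) v'(x) dx = ∫_0^4/3 f(x) v(x) dx + [u'(x) v(x)]_0^4/3.
Choose V so that boundary terms are either known or forced to vanish.
Mixed BC: u(0) = 0 (Dirichlet) and u'(4/3) = -1 (Neumann). Define V = {v ∈ H^1(0, 4/3) : v(0) = 0}. Then [u' v]_0^4/3 = u'(4/3)·v(4/3) − u'(0)·0 = − v(4/3).
Weak formulation: find u (satisfying any essential BC) such that ∫_0^4/3 u'(x) v'(x) dx = ∫_0^4/3 f v dx − v(4/3) for all v ∈ V (Dirichlet at 0 absorbed into V; Neumann datum at x = 4/3 contributes the boundary term).
Substituting f(x) = 3*x^2 - 3, the right-hand side is ∫_0^4/3 (3*x^2 - 3) v dx − v(4/3).


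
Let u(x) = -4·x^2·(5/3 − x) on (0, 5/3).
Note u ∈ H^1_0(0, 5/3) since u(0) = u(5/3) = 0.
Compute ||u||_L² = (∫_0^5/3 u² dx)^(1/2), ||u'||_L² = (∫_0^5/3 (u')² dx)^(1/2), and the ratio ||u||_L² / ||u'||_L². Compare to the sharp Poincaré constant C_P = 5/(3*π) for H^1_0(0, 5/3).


||u||_L² / ||u'||_L² = 5*sqrt(14)/42 < C_P = 5/(3*π).

u(x) = -4·x^2·(5/3 − x), so u'(x) = 4*x*(9*x - 10)/3.
u(x) = -4·x^2·(5/3 − x) vanishes at x = 0 and x = 5/3, so u ∈ H^1_0(0, 5/3). Differentiate via the product rule and integrate the resulting polynomials term by term.
  ∫_0^5/3 u² dx = ∫_0^5/3 (16*x^6 - 160*x^5/3 + 400*x^4/9) dx. Term by term:
    ∫_0^5/3 16*x^6 dx = 1250000/15309;  ∫_0^5/3 -160*x^5/3 dx = -1250000/6561;  ∫_0^5/3 400*x^4/9 dx = 250000/2187.
  Sum: 1250000/15309 − 1250000/6561 + 250000/2187 = 250000/45927.
  ∫_0^5/3 (u')² dx = ∫_0^5/3 (144*x^4 - 320*x^3 + 1600*x^2/9) dx. Term by term:
    ∫_0^5/3 144*x^4 dx = 10000/27;  ∫_0^5/3 -320*x^3 dx = -50000/81;  ∫_0^5/3 1600*x^2/9 dx = 200000/729.
  Sum: 10000/27 − 50000/81 + 200000/729 = 20000/729.
∫_0^5/3 u² dx = 250000/45927, so ||u||_L² = 500*sqrt(7)/567.
∫_0^5/3 (u')² dx = 20000/729, so ||u'||_L² = 100*sqrt(2)/27.
Ratio ||u||_L² / ||u'||_L² = 5*sqrt(14)/42.
Sharp Poincaré constant on H^1_0(0, 5/3) is C_P = L/π = 5/(3*π), achieved by sin(3*π/5·x).
A polynomial bump cannot attain the sharp Poincaré constant (only the first sine eigenfunction does), so the ratio is strictly less than C_P, consistent with ||u||_L² ≤ C_P ||u'||_L².


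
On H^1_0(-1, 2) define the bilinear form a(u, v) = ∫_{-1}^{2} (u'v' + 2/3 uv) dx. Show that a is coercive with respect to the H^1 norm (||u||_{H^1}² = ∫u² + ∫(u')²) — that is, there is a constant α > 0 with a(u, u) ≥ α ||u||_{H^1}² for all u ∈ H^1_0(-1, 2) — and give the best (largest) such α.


α = (6 + π^2)/(9 + π^2)

Coercivity of a(·,·) on H^1_0(-1, 2) means a(u, u) ≥ α ||u||_{H^1}² for every u ∈ H^1_0.
The interval has length L = 3, and Poincaré/coercivity depend only on L. Here a(u, u) = ∫(u')² + (2/3)·∫u².
Here 0 < c = 2/3 < 1. The condition a(u,u) ≥ α||u||_{H^1}² reads (1−α)∫(u')² ≥ (α−c)∫u². Any admissible α is ≤ 1 (rapidly oscillating u have ∫u²/∫(u')² → 0), and α = 1 would force 0 ≥ (1−c)∫u², impossible since c < 1; so 1−α > 0. By the sharp Poincaré inequality on H^1_0 of an interval of length L, ∫(u')² ≥ (π/L)²∫u² with equality for the first sine mode sin(π(x−x₀)/L) (x₀ the left endpoint), so the inequality holds for all u iff (1−α)(π/L)² ≥ α − c, i.e. α ≤ ((π/L)² + c)/((π/L)² + 1) = (1 + c(L/π)²)/(1 + (L/π)²). With (π/L)² = π^2/9 and c = 2/3, the largest admissible constant is α = ((π/L)² + c)/((π/L)² + 1).
Simplifying, α = (6 + π^2)/(9 + π^2).


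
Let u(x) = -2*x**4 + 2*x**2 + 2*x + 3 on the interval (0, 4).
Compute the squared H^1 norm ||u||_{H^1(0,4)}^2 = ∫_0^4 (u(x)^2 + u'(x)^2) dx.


||u||_{H^1}^2 = 10205828/45

The H^1 norm (squared) on an interval (0, L) is
  ||u||_{H^1}^2 = ∫_0^L u(x)^2 dx + ∫_0^L u'(x)^2 dx.
Compute u'(x) = -8*x**3 + 4*x + 2.
Then u(x)^2 = 4*x**8 - 8*x**6 - 8*x**5 - 8*x**4 + 8*x**3 + 16*x**2 + 12*x + 9 and u'(x)^2 = 64*x**6 - 64*x**4 - 32*x**3 + 16*x**2 + 16*x + 4.
Integrate each monomial from 0 to 4 using ∫_0^4 c·x^n dx = c·4^(n+1)/(n+1):
  ∫_0^4 u(x)^2 dx = ∫_0^4 (4*x^8 - 8*x^6 - 8*x^5 - 8*x^4 + 8*x^3 + 16*x^2 + 12*x + 9) dx. Term by term:
    ∫_0^4 4*x^8 dx = 1048576/9;  ∫_0^4 -8*x^6 dx = -131072/7;  ∫_0^4 -8*x^5 dx = -16384/3;
    ∫_0^4 -8*x^4 dx = -8192/5;  ∫_0^4 8*x^3 dx = 512;  ∫_0^4 16*x^2 dx = 1024/3;
    ∫_0^4 12*x dx = 96;  ∫_0^4 9 dx = 36.
  Sum: 1048576/9 − 131072/7 − 16384/3 − 8192/5 + 512 + 1024/3 + 96 + 36 = 28875884/315.
  ∫_0^4 u'(x)^2 dx = ∫_0^4 (64*x^6 - 64*x^4 - 32*x^3 + 16*x^2 + 16*x + 4) dx. Term by term:
    ∫_0^4 64*x^6 dx = 1048576/7;  ∫_0^4 -64*x^4 dx = -65536/5;  ∫_0^4 -32*x^3 dx = -2048;
    ∫_0^4 16*x^2 dx = 1024/3;  ∫_0^4 16*x dx = 128;  ∫_0^4 4 dx = 16.
  Sum: 1048576/7 − 65536/5 − 2048 + 1024/3 + 128 + 16 = 14188304/105.
Adding: ||u||_{H^1}^2 = 28875884/315 + 14188304/105 = 10205828/45.


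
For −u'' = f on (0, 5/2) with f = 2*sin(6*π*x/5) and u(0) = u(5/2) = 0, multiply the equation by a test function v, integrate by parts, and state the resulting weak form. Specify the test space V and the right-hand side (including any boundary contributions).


V = H^1_0(0, 5/2) (so v(0) = v(5/2) = 0); weak form: ∫_0^5/2 u'v' dx = ∫_0^5/2 (2*sin(6*π*x/5)) v dx for all v ∈ V.

Multiply both sides by a test function v and integrate from 0 to 5/2:
  ∫_0^5/2 −u''(x) v(x) dx = ∫_0^5/2 f(x) v(x) dx.
Integrate the LHS by parts once:
  ∫_0^5/2 −u'' v dx = −[u'(x) v(x)]_0^5/2 + ∫_0^5/2 u'(x) v'(x) dx.
Thus ∫_0^5/2 u'(x) v'(x) dx = ∫_0^5/2 f(x) v(x) dx + [u'(x) v(x)]_0^5/2.
Choose V so that boundary terms are either known or forced to vanish.
u is Dirichlet: u(0) = u(5/2) = 0. Let V = H^1_0(0, 5/2); then v(0) = v(5/2) = 0, and [u' v]_0^5/2 = 0.
Weak formulation: find u (satisfying any essential BC) such that ∫_0^5/2 u'(x) v'(x) dx = ∫_0^5/2 f v dx for all v ∈ V.
Substituting f(x) = 2*sin(6*π*x/5), the right-hand side is ∫_0^5/2 (2*sin(6*π*x/5)) v dx.


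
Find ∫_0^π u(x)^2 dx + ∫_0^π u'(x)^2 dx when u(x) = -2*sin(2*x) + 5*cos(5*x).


||u||_{H^1(0,π)}^2 = 2080/21 + 335*π

u'(x) = -25*sin(5*x) - 4*cos(2*x).
Expand u² and (u')² and integrate term by term on (0, π), using: for integers n ≥ 1, ∫_0^π sin²(nx) dx = ∫_0^π cos²(nx) dx = π/2; for n ≠ n', ∫_0^π sin(nx)sin(n'x) dx = ∫_0^π cos(nx)cos(n'x) dx = 0; and by product-to-sum, ∫_0^π sin(nx)cos(n'x) dx = ½∫_0^π [sin((n+n')x) + sin((n−n')x)] dx, which is 0 when n+n' is even and 2n/(n²−n'²) when n+n' is odd (it need not vanish on (0, π)).
  u² squared terms: (-2)²·∫sin(2x)² dx = 4·π/2 = 2*π;  (5)²·∫cos(5x)² dx = 25·π/2 = 25*π/2.
  u² cross terms: 2·(-2)·(5)·∫sin(2x)·cos(5x) dx = -20·(-4/21) = 80/21.
  So ∫_0^π u² dx = 2*π + 25*π/2 + 80/21 = 80/21 + 29*π/2.
  (u')² squared terms: (-25)²·∫sin(5x)² dx = 625·π/2 = 625*π/2;  (-4)²·∫cos(2x)² dx = 16·π/2 = 8*π.
  (u')² cross terms: 2·(-25)·(-4)·∫sin(5x)·cos(2x) dx = 200·(10/21) = 2000/21.
  So ∫_0^π (u')² dx = 625*π/2 + 8*π + 2000/21 = 2000/21 + 641*π/2.
||u||_{H^1}^2 = (80/21 + 29*π/2) + (2000/21 + 641*π/2) = 2080/21 + 335*π.


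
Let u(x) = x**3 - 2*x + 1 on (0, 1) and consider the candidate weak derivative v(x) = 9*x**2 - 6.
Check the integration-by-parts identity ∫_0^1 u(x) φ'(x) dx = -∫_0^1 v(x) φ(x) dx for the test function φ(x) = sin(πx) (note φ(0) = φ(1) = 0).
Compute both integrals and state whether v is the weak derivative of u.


LHS = (π^2 + 12)/π^3, RHS = 3/π + 36/π^3. No, v is not the weak derivative of u.

u(x) = x**3 - 2*x + 1, classical derivative u'(x) = 3*x**2 - 2.
φ(x) = sin(πx), so φ'(x) = π*cos(π*x).
Note φ(0) = φ(1) = 0, so the boundary term u·φ vanishes.
LHS = ∫_0^1 u(x) φ'(x) dx = ∫_0^1 (π*x^3*cos(π*x) - 2*π*x*cos(π*x) + π*cos(π*x)) dx. Term by term:
  ∫_0^1 π*cos(π*x) dx = 0;  ∫_0^1 π*x^3*cos(π*x) dx = -3/π + 12/π^3;  ∫_0^1 -2*π*x*cos(π*x) dx = 4/π.
Sum: 0 + -3/π + 12/π^3 + 4/π = (π^2 + 12)/π^3.
So LHS = (π^2 + 12)/π^3.
∫_0^1 v(x) φ(x) dx = ∫_0^1 (9*x^2*sin(π*x) - 6*sin(π*x)) dx. Term by term:
  ∫_0^1 -6*sin(π*x) dx = -12/π;  ∫_0^1 9*x^2*sin(π*x) dx = -36/π^3 + 9/π.
Sum: -12/π + -36/π^3 + 9/π = -36/π^3 - 3/π.
So RHS = -∫_0^1 v(x) φ(x) dx = 3/π + 36/π^3.
LHS − RHS = -24/π^3 - 2/π ≠ 0, so the identity fails.
(For a valid weak derivative the identity must hold for EVERY test function, in particular this one. The failure shows v is NOT the weak derivative of u.)
Correct weak derivative would be u'(x) = 3*x**2 - 2.


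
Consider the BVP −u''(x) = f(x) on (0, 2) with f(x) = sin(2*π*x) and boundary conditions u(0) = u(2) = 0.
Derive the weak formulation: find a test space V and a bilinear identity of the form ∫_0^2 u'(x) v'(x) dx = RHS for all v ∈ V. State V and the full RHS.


V = H^1_0(0, 2) (so v(0) = v(2) = 0); weak form: ∫_0^2 u'v' dx = ∫_0^2 (sin(2*π*x)) v dx for all v ∈ V.

Multiply both sides by a test function v and integrate from 0 to 2:
  ∫_0^2 −u''(x) v(x) dx = ∫_0^2 f(x) v(x) dx.
Integrate the LHS by parts once:
  ∫_0^2 −u'' v dx = −[u'(x) v(x)]_0^2 + ∫_0^2 u'(x) v'(x) dx.
Thus ∫_0^2 u'(x) v'(x) dx = ∫_0^2 f(x) v(x) dx + [u'(x) v(x)]_0^2.
Choose V so that boundary terms are either known or forced to vanish.
u is Dirichlet: u(0) = u(2) = 0. Let V = H^1_0(0, 2); then v(0) = v(2) = 0, and [u' v]_0^2 = 0.
Weak formulation: find u (satisfying any essential BC) such that ∫_0^2 u'(x) v'(x) dx = ∫_0^2 f v dx for all v ∈ V.
Substituting f(x) = sin(2*π*x), the right-hand side is ∫_0^2 (sin(2*π*x)) v dx.


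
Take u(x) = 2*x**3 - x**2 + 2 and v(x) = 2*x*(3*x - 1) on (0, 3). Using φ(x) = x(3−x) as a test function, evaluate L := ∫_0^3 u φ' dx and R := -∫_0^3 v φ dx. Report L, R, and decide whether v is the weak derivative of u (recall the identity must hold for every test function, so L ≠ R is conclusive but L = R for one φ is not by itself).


LHS = -297/5, RHS = -297/5. Yes, v = u' weakly.

u(x) = 2*x**3 - x**2 + 2, classical derivative u'(x) = 6*x**2 - 2*x.
φ(x) = x(3−x), so φ'(x) = 3 - 2*x.
Note φ(0) = φ(3) = 0, so the boundary term u·φ vanishes.
LHS = ∫_0^3 u(x) φ'(x) dx = ∫_0^3 (-4*x^4 + 8*x^3 - 3*x^2 - 4*x + 6) dx. Term by term:
  ∫_0^3 -4*x^4 dx = -972/5;  ∫_0^3 8*x^3 dx = 162;  ∫_0^3 -3*x^2 dx = -27;
  ∫_0^3 -4*x dx = -18;  ∫_0^3 6 dx = 18.
Sum: -972/5 + 162 − 27 − 18 + 18 = -297/5.
So LHS = -297/5.
∫_0^3 v(x) φ(x) dx = ∫_0^3 (-6*x^4 + 20*x^3 - 6*x^2) dx. Term by term:
  ∫_0^3 -6*x^4 dx = -1458/5;  ∫_0^3 20*x^3 dx = 405;  ∫_0^3 -6*x^2 dx = -54.
Sum: -1458/5 + 405 − 54 = 297/5.
So RHS = -∫_0^3 v(x) φ(x) dx = -297/5.
LHS = RHS, so the identity holds for this test φ.
Moreover u is smooth here and v(x) = u'(x) = 6*x**2 - 2*x pointwise, so the identity holds for every test function. Hence v is the weak derivative of u.


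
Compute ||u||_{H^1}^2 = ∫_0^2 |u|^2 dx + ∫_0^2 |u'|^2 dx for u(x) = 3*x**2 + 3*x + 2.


||u||_{H^1}^2 = 2018/5

The H^1 norm (squared) on an interval (0, L) is
  ||u||_{H^1}^2 = ∫_0^L u(x)^2 dx + ∫_0^L u'(x)^2 dx.
Compute u'(x) = 6*x + 3.
Then u(x)^2 = 9*x**4 + 18*x**3 + 21*x**2 + 12*x + 4 and u'(x)^2 = 36*x**2 + 36*x + 9.
Integrate each monomial from 0 to 2 using ∫_0^2 c·x^n dx = c·2^(n+1)/(n+1):
  ∫_0^2 u(x)^2 dx = ∫_0^2 (9*x^4 + 18*x^3 + 21*x^2 + 12*x + 4) dx. Term by term:
    ∫_0^2 9*x^4 dx = 288/5;  ∫_0^2 18*x^3 dx = 72;  ∫_0^2 21*x^2 dx = 56;
    ∫_0^2 12*x dx = 24;  ∫_0^2 4 dx = 8.
  Sum: 288/5 + 72 + 56 + 24 + 8 = 1088/5.
  ∫_0^2 u'(x)^2 dx = ∫_0^2 (36*x^2 + 36*x + 9) dx. Term by term:
    ∫_0^2 36*x^2 dx = 96;  ∫_0^2 36*x dx = 72;  ∫_0^2 9 dx = 18.
  Sum: 96 + 72 + 18 = 186.
Adding: ||u||_{H^1}^2 = 1088/5 + 186 = 2018/5.


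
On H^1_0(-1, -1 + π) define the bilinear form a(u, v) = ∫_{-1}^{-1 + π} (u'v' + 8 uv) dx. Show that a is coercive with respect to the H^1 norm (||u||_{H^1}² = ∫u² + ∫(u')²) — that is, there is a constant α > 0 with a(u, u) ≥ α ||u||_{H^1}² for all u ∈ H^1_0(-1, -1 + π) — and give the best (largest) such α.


α = 1

Coercivity of a(·,·) on H^1_0(-1, -1 + π) means a(u, u) ≥ α ||u||_{H^1}² for every u ∈ H^1_0.
The interval has length L = π, and Poincaré/coercivity depend only on L. Here a(u, u) = ∫(u')² + (8)·∫u².
Here c = 8 ≥ 1, so a(u,u) = ∫(u')² + c∫u² ≥ ∫(u')² + ∫u² = ||u||_{H^1}², i.e. α = 1 works. No larger α is possible: a(u,u) ≥ α||u||_{H^1}² means (1−α)∫(u')² ≥ (α−c)∫u², and for the modes u_n = sin(nπ(x−x₀)/L) (x₀ the left endpoint) one has ∫u_n²/∫(u_n')² = (L/(nπ))² → 0, so a(u_n,u_n)/||u_n||_{H^1}² → 1. Hence the optimal constant is α = 1.
Therefore α = 1.


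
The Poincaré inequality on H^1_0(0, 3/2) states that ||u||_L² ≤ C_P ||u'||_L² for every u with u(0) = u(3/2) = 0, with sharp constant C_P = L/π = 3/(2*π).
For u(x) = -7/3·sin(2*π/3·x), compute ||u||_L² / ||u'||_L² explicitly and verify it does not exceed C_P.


||u||_L² / ||u'||_L² = 3/(2*π) = C_P.

u(x) = -7/3·sin(2*π/3·x), so u'(x) = -14*π*cos(2*π*x/3)/9.
Writing u(x) = A·sin(kπx/L) with A = -7/3 and k = 1, use ∫_0^L sin²(kπx/L) dx = L/2 and ∫_0^L cos²(kπx/L) dx = L/2.
u² = 49/9·sin²(2*π/3·x) and (u')² = 196*π^2/81·cos²(2*π/3·x), and each of sin², cos² integrates to L/2 = 3/4 over (0, 3/2).
∫_0^3/2 u² dx = 49/12, so ||u||_L² = 7*sqrt(3)/6.
∫_0^3/2 (u')² dx = 49*π^2/27, so ||u'||_L² = 7*sqrt(3)*π/9.
Ratio ||u||_L² / ||u'||_L² = 3/(2*π).
Sharp Poincaré constant on H^1_0(0, 3/2) is C_P = L/π = 3/(2*π), achieved by sin(2*π/3·x).
This is the k = 1 eigenfunction (up to amplitude), so the ratio equals the sharp Poincaré constant exactly.


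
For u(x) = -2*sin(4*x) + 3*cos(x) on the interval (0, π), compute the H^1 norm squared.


||u||_{H^1(0,π)}^2 = -64/5 + 43*π

u'(x) = -3*sin(x) - 8*cos(4*x).
Expand u² and (u')² and integrate term by term on (0, π), using: for integers n ≥ 1, ∫_0^π sin²(nx) dx = ∫_0^π cos²(nx) dx = π/2; for n ≠ n', ∫_0^π sin(nx)sin(n'x) dx = ∫_0^π cos(nx)cos(n'x) dx = 0; and by product-to-sum, ∫_0^π sin(nx)cos(n'x) dx = ½∫_0^π [sin((n+n')x) + sin((n−n')x)] dx, which is 0 when n+n' is even and 2n/(n²−n'²) when n+n' is odd (it need not vanish on (0, π)).
  u² squared terms: (-2)²·∫sin(4x)² dx = 4·π/2 = 2*π;  (3)²·∫cos(x)² dx = 9·π/2 = 9*π/2.
  u² cross terms: 2·(-2)·(3)·∫sin(4x)·cos(x) dx = -12·(8/15) = -32/5.
  So ∫_0^π u² dx = 2*π + 9*π/2 − 32/5 = -32/5 + 13*π/2.
  (u')² squared terms: (-8)²·∫cos(4x)² dx = 64·π/2 = 32*π;  (-3)²·∫sin(x)² dx = 9·π/2 = 9*π/2.
  (u')² cross terms: 2·(-8)·(-3)·∫cos(4x)·sin(x) dx = 48·(-2/15) = -32/5.
  So ∫_0^π (u')² dx = 32*π + 9*π/2 − 32/5 = -32/5 + 73*π/2.
||u||_{H^1}^2 = (-32/5 + 13*π/2) + (-32/5 + 73*π/2) = -64/5 + 43*π.


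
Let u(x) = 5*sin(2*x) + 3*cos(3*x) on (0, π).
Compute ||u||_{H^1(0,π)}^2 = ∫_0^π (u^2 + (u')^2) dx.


||u||_{H^1(0,π)}^2 = -240 + 215*π/2

u'(x) = -9*sin(3*x) + 10*cos(2*x).
Expand u² and (u')² and integrate term by term on (0, π), using: for integers n ≥ 1, ∫_0^π sin²(nx) dx = ∫_0^π cos²(nx) dx = π/2; for n ≠ n', ∫_0^π sin(nx)sin(n'x) dx = ∫_0^π cos(nx)cos(n'x) dx = 0; and by product-to-sum, ∫_0^π sin(nx)cos(n'x) dx = ½∫_0^π [sin((n+n')x) + sin((n−n')x)] dx, which is 0 when n+n' is even and 2n/(n²−n'²) when n+n' is odd (it need not vanish on (0, π)).
  u² squared terms: (3)²·∫cos(3x)² dx = 9·π/2 = 9*π/2;  (5)²·∫sin(2x)² dx = 25·π/2 = 25*π/2.
  u² cross terms: 2·(3)·(5)·∫cos(3x)·sin(2x) dx = 30·(-4/5) = -24.
  So ∫_0^π u² dx = 9*π/2 + 25*π/2 − 24 = -24 + 17*π.
  (u')² squared terms: (-9)²·∫sin(3x)² dx = 81·π/2 = 81*π/2;  (10)²·∫cos(2x)² dx = 100·π/2 = 50*π.
  (u')² cross terms: 2·(-9)·(10)·∫sin(3x)·cos(2x) dx = -180·(6/5) = -216.
  So ∫_0^π (u')² dx = 81*π/2 + 50*π − 216 = -216 + 181*π/2.
||u||_{H^1}^2 = (-24 + 17*π) + (-216 + 181*π/2) = -240 + 215*π/2.


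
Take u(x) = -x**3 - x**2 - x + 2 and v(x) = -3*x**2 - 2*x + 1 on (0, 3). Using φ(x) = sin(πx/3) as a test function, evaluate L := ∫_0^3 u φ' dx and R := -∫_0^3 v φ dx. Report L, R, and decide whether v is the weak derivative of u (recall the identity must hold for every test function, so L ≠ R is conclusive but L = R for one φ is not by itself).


LHS = -324/π^3 + 105/π, RHS = -324/π^3 + 93/π. No, v is not the weak derivative of u.

u(x) = -x**3 - x**2 - x + 2, classical derivative u'(x) = -3*x**2 - 2*x - 1.
φ(x) = sin(πx/3), so φ'(x) = π*cos(π*x/3)/3.
Note φ(0) = φ(3) = 0, so the boundary term u·φ vanishes.
LHS = ∫_0^3 u(x) φ'(x) dx = ∫_0^3 (-π*x^3*cos(π*x/3)/3 - π*x^2*cos(π*x/3)/3 - π*x*cos(π*x/3)/3 + 2*π*cos(π*x/3)/3) dx. Term by term:
  ∫_0^3 2*π*cos(π*x/3)/3 dx = 0;  ∫_0^3 -π*x*cos(π*x/3)/3 dx = 6/π;  ∫_0^3 -π*x^2*cos(π*x/3)/3 dx = 18/π;
  ∫_0^3 -π*x^3*cos(π*x/3)/3 dx = -324/π^3 + 81/π.
Sum: 0 + 6/π + 18/π + -324/π^3 + 81/π = -324/π^3 + 105/π.
So LHS = -324/π^3 + 105/π.
∫_0^3 v(x) φ(x) dx = ∫_0^3 (-3*x^2*sin(π*x/3) - 2*x*sin(π*x/3) + sin(π*x/3)) dx. Term by term:
  ∫_0^3 -3*x^2*sin(π*x/3) dx = -81/π + 324/π^3;  ∫_0^3 -2*x*sin(π*x/3) dx = -18/π;  ∫_0^3 sin(π*x/3) dx = 6/π.
Sum: -81/π + 324/π^3 − 18/π + 6/π = -93/π + 324/π^3.
So RHS = -∫_0^3 v(x) φ(x) dx = -324/π^3 + 93/π.
LHS − RHS = 12/π ≠ 0, so the identity fails.
(For a valid weak derivative the identity must hold for EVERY test function, in particular this one. The failure shows v is NOT the weak derivative of u.)
Correct weak derivative would be u'(x) = -3*x**2 - 2*x - 1.


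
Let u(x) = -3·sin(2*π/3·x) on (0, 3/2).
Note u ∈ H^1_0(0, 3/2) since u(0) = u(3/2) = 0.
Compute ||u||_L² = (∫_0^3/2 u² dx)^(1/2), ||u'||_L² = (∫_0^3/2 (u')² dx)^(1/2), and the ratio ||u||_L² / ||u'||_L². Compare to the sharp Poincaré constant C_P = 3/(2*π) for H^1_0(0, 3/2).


||u||_L² / ||u'||_L² = 3/(2*π) = C_P.

u(x) = -3·sin(2*π/3·x), so u'(x) = -2*π*cos(2*π*x/3).
Writing u(x) = A·sin(kπx/L) with A = -3 and k = 1, use ∫_0^L sin²(kπx/L) dx = L/2 and ∫_0^L cos²(kπx/L) dx = L/2.
u² = 9·sin²(2*π/3·x) and (u')² = 4*π^2·cos²(2*π/3·x), and each of sin², cos² integrates to L/2 = 3/4 over (0, 3/2).
∫_0^3/2 u² dx = 27/4, so ||u||_L² = 3*sqrt(3)/2.
∫_0^3/2 (u')² dx = 3*π^2, so ||u'||_L² = sqrt(3)*π.
Ratio ||u||_L² / ||u'||_L² = 3/(2*π).
Sharp Poincaré constant on H^1_0(0, 3/2) is C_P = L/π = 3/(2*π), achieved by sin(2*π/3·x).
This is the k = 1 eigenfunction (up to amplitude), so the ratio equals the sharp Poincaré constant exactly.


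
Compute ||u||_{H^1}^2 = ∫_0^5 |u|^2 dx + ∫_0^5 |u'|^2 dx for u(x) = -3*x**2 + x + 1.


||u||_{H^1}^2 = 35185/6

The H^1 norm (squared) on an interval (0, L) is
  ||u||_{H^1}^2 = ∫_0^L u(x)^2 dx + ∫_0^L u'(x)^2 dx.
Compute u'(x) = 1 - 6*x.
Then u(x)^2 = 9*x**4 - 6*x**3 - 5*x**2 + 2*x + 1 and u'(x)^2 = 36*x**2 - 12*x + 1.
Integrate each monomial from 0 to 5 using ∫_0^5 c·x^n dx = c·5^(n+1)/(n+1):
  ∫_0^5 u(x)^2 dx = ∫_0^5 (9*x^4 - 6*x^3 - 5*x^2 + 2*x + 1) dx. Term by term:
    ∫_0^5 9*x^4 dx = 5625;  ∫_0^5 -6*x^3 dx = -1875/2;  ∫_0^5 -5*x^2 dx = -625/3;
    ∫_0^5 2*x dx = 25;  ∫_0^5 1 dx = 5.
  Sum: 5625 − 1875/2 − 625/3 + 25 + 5 = 27055/6.
  ∫_0^5 u'(x)^2 dx = ∫_0^5 (36*x^2 - 12*x + 1) dx. Term by term:
    ∫_0^5 36*x^2 dx = 1500;  ∫_0^5 -12*x dx = -150;  ∫_0^5 1 dx = 5.
  Sum: 1500 − 150 + 5 = 1355.
Adding: ||u||_{H^1}^2 = 27055/6 + 1355 = 35185/6.


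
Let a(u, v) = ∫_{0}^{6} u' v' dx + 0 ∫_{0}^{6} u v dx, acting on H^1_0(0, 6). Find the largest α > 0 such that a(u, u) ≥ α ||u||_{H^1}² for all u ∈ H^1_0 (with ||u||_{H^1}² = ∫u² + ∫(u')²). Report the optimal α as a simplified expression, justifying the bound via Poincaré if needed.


α = π^2/(π^2 + 36)

Coercivity of a(·,·) on H^1_0(0, 6) means a(u, u) ≥ α ||u||_{H^1}² for every u ∈ H^1_0.
The interval has length L = 6, and Poincaré/coercivity depend only on L. Here a(u, u) = ∫(u')² + (0)·∫u².
Here c = 0, so a(u,u) = ∫(u')² alone. The condition a(u,u) ≥ α||u||_{H^1}² reads (1−α)∫(u')² ≥ (α−c)∫u². Any admissible α is ≤ 1 (rapidly oscillating u have ∫u²/∫(u')² → 0), and α = 1 would force 0 ≥ (1−c)∫u², impossible since c < 1; so 1−α > 0. By the sharp Poincaré inequality on H^1_0 of an interval of length L, ∫(u')² ≥ (π/L)²∫u² with equality for the first sine mode sin(π(x−x₀)/L) (x₀ the left endpoint), so the inequality holds for all u iff (1−α)(π/L)² ≥ α − c, i.e. α ≤ ((π/L)² + c)/((π/L)² + 1) = (1 + c(L/π)²)/(1 + (L/π)²). (Direct route, valid since c ≤ 0: Poincaré gives c∫u² ≥ c(L/π)²∫(u')², so a(u,u) ≥ (1 + c(L/π)²)∫(u')², while ||u||_{H^1}² ≤ (1 + (L/π)²)∫(u')²; dividing yields the same α.) With (π/L)² = π^2/36 and c = 0, the largest admissible constant is α = ((π/L)² + c)/((π/L)² + 1).
Simplifying, α = π^2/(π^2 + 36).


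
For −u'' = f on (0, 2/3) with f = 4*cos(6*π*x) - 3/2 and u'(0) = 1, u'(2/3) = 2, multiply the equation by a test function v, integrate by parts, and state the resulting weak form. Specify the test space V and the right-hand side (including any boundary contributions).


V = H^1(0, 2/3) (v unrestricted at boundary; u is determined up to an additive constant); weak form: ∫_0^2/3 u'v' dx = ∫_0^2/3 (4*cos(6*π*x) - 3/2) v dx + 2·v(2/3) − v(0) for all v ∈ V.

Multiply both sides by a test function v and integrate from 0 to 2/3:
  ∫_0^2/3 −u''(x) v(x) dx = ∫_0^2/3 f(x) v(x) dx.
Integrate the LHS by parts once:
  ∫_0^2/3 −u'' v dx = −[u'(x) v(x)]_0^2/3 + ∫_0^2/3 u'(x) v'(x) dx.
Thus ∫_0^2/3 u'(x) v'(x) dx = ∫_0^2/3 f(x) v(x) dx + [u'(x) v(x)]_0^2/3.
Choose V so that boundary terms are either known or forced to vanish.
u has inhomogeneous Neumann u'(0) = 1, u'(2/3) = 2. [u' v]_0^2/3 = (2)·v(2/3) − (1)·v(0) = 2·v(2/3) − v(0). Take V = H^1(0, 2/3); boundary term becomes part of RHS.
Weak formulation: find u (satisfying any essential BC) such that ∫_0^2/3 u'(x) v'(x) dx = ∫_0^2/3 f v dx + 2·v(2/3) − v(0) for all v ∈ V (Neumann data are natural BCs: they enter the RHS as boundary terms).
Substituting f(x) = 4*cos(6*π*x) - 3/2, the right-hand side is ∫_0^2/3 (4*cos(6*π*x) - 3/2) v dx + 2·v(2/3) − v(0).
Compatibility check (pure Neumann): taking v ≡ 1 ∈ V gives 0 = ∫_0^2/3 f dx + (2) − (1), i.e. ∫_0^2/3 f dx must equal u'(0) − u'(2/3) = -1. Indeed ∫_0^2/3 (4*cos(6*π*x) - 3/2) dx = -1, so the data are compatible. The solution is then unique only up to an additive constant (fix it e.g. by requiring ∫_0^2/3 u dx = 0).


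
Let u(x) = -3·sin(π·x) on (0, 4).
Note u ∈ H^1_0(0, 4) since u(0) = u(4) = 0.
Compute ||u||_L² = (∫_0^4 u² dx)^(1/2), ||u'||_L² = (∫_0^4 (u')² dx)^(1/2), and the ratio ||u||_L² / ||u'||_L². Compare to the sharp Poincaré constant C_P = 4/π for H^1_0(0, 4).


||u||_L² / ||u'||_L² = 1/π < C_P = 4/π.

u(x) = -3·sin(π·x), so u'(x) = -3*π*cos(π*x).
Writing u(x) = A·sin(kπx/L) with A = -3 and k = 4, use ∫_0^L sin²(kπx/L) dx = L/2 and ∫_0^L cos²(kπx/L) dx = L/2.
u² = 9·sin²(π·x) and (u')² = 9*π^2·cos²(π·x), and each of sin², cos² integrates to L/2 = 2 over (0, 4).
∫_0^4 u² dx = 18, so ||u||_L² = 3*sqrt(2).
∫_0^4 (u')² dx = 18*π^2, so ||u'||_L² = 3*sqrt(2)*π.
Ratio ||u||_L² / ||u'||_L² = 1/π.
Sharp Poincaré constant on H^1_0(0, 4) is C_P = L/π = 4/π, achieved by sin(π/4·x).
This is the k = 4 harmonic; the ratio L/(kπ) is strictly less than C_P = L/π, consistent with the sharp inequality ||u||_L² ≤ C_P ||u'||_L².


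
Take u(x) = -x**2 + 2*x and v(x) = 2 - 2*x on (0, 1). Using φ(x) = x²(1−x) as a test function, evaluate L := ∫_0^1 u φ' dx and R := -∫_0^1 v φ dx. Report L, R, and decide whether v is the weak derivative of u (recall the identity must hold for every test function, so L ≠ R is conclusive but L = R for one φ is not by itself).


LHS = -1/15, RHS = -1/15. Yes, v = u' weakly.

u(x) = -x**2 + 2*x, classical derivative u'(x) = 2 - 2*x.
φ(x) = x²(1−x), so φ'(x) = x*(2 - 3*x).
Note φ(0) = φ(1) = 0, so the boundary term u·φ vanishes.
LHS = ∫_0^1 u(x) φ'(x) dx = ∫_0^1 (3*x^4 - 8*x^3 + 4*x^2) dx. Term by term:
  ∫_0^1 3*x^4 dx = 3/5;  ∫_0^1 -8*x^3 dx = -2;  ∫_0^1 4*x^2 dx = 4/3.
Sum: 3/5 − 2 + 4/3 = -1/15.
So LHS = -1/15.
∫_0^1 v(x) φ(x) dx = ∫_0^1 (2*x^4 - 4*x^3 + 2*x^2) dx. Term by term:
  ∫_0^1 2*x^4 dx = 2/5;  ∫_0^1 -4*x^3 dx = -1;  ∫_0^1 2*x^2 dx = 2/3.
Sum: 2/5 − 1 + 2/3 = 1/15.
So RHS = -∫_0^1 v(x) φ(x) dx = -1/15.
LHS = RHS, so the identity holds for this test φ.
Moreover u is smooth here and v(x) = u'(x) = 2 - 2*x pointwise, so the identity holds for every test function. Hence v is the weak derivative of u.


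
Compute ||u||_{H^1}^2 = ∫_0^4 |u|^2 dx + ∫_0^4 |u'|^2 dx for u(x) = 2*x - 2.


||u||_{H^1}^2 = 160/3

The H^1 norm (squared) on an interval (0, L) is
  ||u||_{H^1}^2 = ∫_0^L u(x)^2 dx + ∫_0^L u'(x)^2 dx.
Compute u'(x) = 2.
Then u(x)^2 = 4*x**2 - 8*x + 4 and u'(x)^2 = 4.
Integrate each monomial from 0 to 4 using ∫_0^4 c·x^n dx = c·4^(n+1)/(n+1):
  ∫_0^4 u(x)^2 dx = ∫_0^4 (4*x^2 - 8*x + 4) dx. Term by term:
    ∫_0^4 4*x^2 dx = 256/3;  ∫_0^4 -8*x dx = -64;  ∫_0^4 4 dx = 16.
  Sum: 256/3 − 64 + 16 = 112/3.
  ∫_0^4 u'(x)^2 dx = ∫_0^4 (4) dx. Term by term:
    ∫_0^4 4 dx = 16.
Adding: ||u||_{H^1}^2 = 112/3 + 16 = 160/3.


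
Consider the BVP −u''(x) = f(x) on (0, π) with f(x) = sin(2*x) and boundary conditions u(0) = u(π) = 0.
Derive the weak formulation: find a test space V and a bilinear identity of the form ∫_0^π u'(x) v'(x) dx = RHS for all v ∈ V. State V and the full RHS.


V = H^1_0(0, π) (so v(0) = v(π) = 0); weak form: ∫_0^π u'v' dx = ∫_0^π (sin(2*x)) v dx for all v ∈ V.

Multiply both sides by a test function v and integrate from 0 to π:
  ∫_0^π −u''(x) v(x) dx = ∫_0^π f(x) v(x) dx.
Integrate the LHS by parts once:
  ∫_0^π −u'' v dx = −[u'(x) v(x)]_0^π + ∫_0^π u'(x) v'(x) dx.
Thus ∫_0^π u'(x) v'(x) dx = ∫_0^π f(x) v(x) dx + [u'(x) v(x)]_0^π.
Choose V so that boundary terms are either known or forced to vanish.
u is Dirichlet: u(0) = u(π) = 0. Let V = H^1_0(0, π); then v(0) = v(π) = 0, and [u' v]_0^π = 0.
Weak formulation: find u (satisfying any essential BC) such that ∫_0^π u'(x) v'(x) dx = ∫_0^π f v dx for all v ∈ V.
Substituting f(x) = sin(2*x), the right-hand side is ∫_0^π (sin(2*x)) v dx.


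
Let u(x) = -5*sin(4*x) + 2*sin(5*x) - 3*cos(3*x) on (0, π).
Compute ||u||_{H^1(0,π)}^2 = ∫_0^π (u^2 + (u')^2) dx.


||u||_{H^1(0,π)}^2 = 2400/7 + 619*π/2

u'(x) = 9*sin(3*x) - 20*cos(4*x) + 10*cos(5*x).
Expand u² and (u')² and integrate term by term on (0, π), using: for integers n ≥ 1, ∫_0^π sin²(nx) dx = ∫_0^π cos²(nx) dx = π/2; for n ≠ n', ∫_0^π sin(nx)sin(n'x) dx = ∫_0^π cos(nx)cos(n'x) dx = 0; and by product-to-sum, ∫_0^π sin(nx)cos(n'x) dx = ½∫_0^π [sin((n+n')x) + sin((n−n')x)] dx, which is 0 when n+n' is even and 2n/(n²−n'²) when n+n' is odd (it need not vanish on (0, π)).
  u² squared terms: (-5)²·∫sin(4x)² dx = 25·π/2 = 25*π/2;  (-3)²·∫cos(3x)² dx = 9·π/2 = 9*π/2;  (2)²·∫sin(5x)² dx = 4·π/2 = 2*π.
  u² cross terms: 2·(-5)·(-3)·∫sin(4x)·cos(3x) dx = 30·(8/7) = 240/7;  2·(-5)·(2)·∫sin(4x)·sin(5x) dx = -20·(0) = 0;  2·(-3)·(2)·∫cos(3x)·sin(5x) dx = -12·(0) = 0.
  So ∫_0^π u² dx = 25*π/2 + 9*π/2 + 2*π + 240/7 + 0 + 0 = 240/7 + 19*π.
  (u')² squared terms: (-20)²·∫cos(4x)² dx = 400·π/2 = 200*π;  (9)²·∫sin(3x)² dx = 81·π/2 = 81*π/2;  (10)²·∫cos(5x)² dx = 100·π/2 = 50*π.
  (u')² cross terms: 2·(-20)·(9)·∫cos(4x)·sin(3x) dx = -360·(-6/7) = 2160/7;  2·(-20)·(10)·∫cos(4x)·cos(5x) dx = -400·(0) = 0;  2·(9)·(10)·∫sin(3x)·cos(5x) dx = 180·(0) = 0.
  So ∫_0^π (u')² dx = 200*π + 81*π/2 + 50*π + 2160/7 + 0 + 0 = 2160/7 + 581*π/2.
||u||_{H^1}^2 = (240/7 + 19*π) + (2160/7 + 581*π/2) = 2400/7 + 619*π/2.


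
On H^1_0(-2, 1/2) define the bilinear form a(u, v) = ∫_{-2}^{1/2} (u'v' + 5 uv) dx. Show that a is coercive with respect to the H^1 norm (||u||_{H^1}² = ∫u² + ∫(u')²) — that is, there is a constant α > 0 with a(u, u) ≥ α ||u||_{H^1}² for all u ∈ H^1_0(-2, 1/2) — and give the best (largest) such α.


α = 1

Coercivity of a(·,·) on H^1_0(-2, 1/2) means a(u, u) ≥ α ||u||_{H^1}² for every u ∈ H^1_0.
The interval has length L = 5/2, and Poincaré/coercivity depend only on L. Here a(u, u) = ∫(u')² + (5)·∫u².
Here c = 5 ≥ 1, so a(u,u) = ∫(u')² + c∫u² ≥ ∫(u')² + ∫u² = ||u||_{H^1}², i.e. α = 1 works. No larger α is possible: a(u,u) ≥ α||u||_{H^1}² means (1−α)∫(u')² ≥ (α−c)∫u², and for the modes u_n = sin(nπ(x−x₀)/L) (x₀ the left endpoint) one has ∫u_n²/∫(u_n')² = (L/(nπ))² → 0, so a(u_n,u_n)/||u_n||_{H^1}² → 1. Hence the optimal constant is α = 1.
Therefore α = 1.


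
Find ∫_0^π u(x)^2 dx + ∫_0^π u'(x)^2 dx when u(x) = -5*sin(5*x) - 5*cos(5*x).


||u||_{H^1(0,π)}^2 = 650*π

u'(x) = 25*sin(5*x) - 25*cos(5*x).
Expand u² and (u')² and integrate term by term on (0, π), using: for integers n ≥ 1, ∫_0^π sin²(nx) dx = ∫_0^π cos²(nx) dx = π/2; for n ≠ n', ∫_0^π sin(nx)sin(n'x) dx = ∫_0^π cos(nx)cos(n'x) dx = 0; and by product-to-sum, ∫_0^π sin(nx)cos(n'x) dx = ½∫_0^π [sin((n+n')x) + sin((n−n')x)] dx, which is 0 when n+n' is even and 2n/(n²−n'²) when n+n' is odd (it need not vanish on (0, π)).
  u² squared terms: (-5)²·∫cos(5x)² dx = 25·π/2 = 25*π/2;  (-5)²·∫sin(5x)² dx = 25·π/2 = 25*π/2.
  u² cross terms: 2·(-5)·(-5)·∫cos(5x)·sin(5x) dx = 50·(0) = 0.
  So ∫_0^π u² dx = 25*π/2 + 25*π/2 + 0 = 25*π.
  (u')² squared terms: (-25)²·∫cos(5x)² dx = 625·π/2 = 625*π/2;  (25)²·∫sin(5x)² dx = 625·π/2 = 625*π/2.
  (u')² cross terms: 2·(-25)·(25)·∫cos(5x)·sin(5x) dx = -1250·(0) = 0.
  So ∫_0^π (u')² dx = 625*π/2 + 625*π/2 + 0 = 625*π.
||u||_{H^1}^2 = (25*π) + (625*π) = 650*π.


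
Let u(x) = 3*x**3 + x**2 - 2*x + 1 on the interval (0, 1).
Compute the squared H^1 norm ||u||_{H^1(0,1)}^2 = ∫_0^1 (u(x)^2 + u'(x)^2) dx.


||u||_{H^1}^2 = 677/42

The H^1 norm (squared) on an interval (0, L) is
  ||u||_{H^1}^2 = ∫_0^L u(x)^2 dx + ∫_0^L u'(x)^2 dx.
Compute u'(x) = 9*x**2 + 2*x - 2.
Then u(x)^2 = 9*x**6 + 6*x**5 - 11*x**4 + 2*x**3 + 6*x**2 - 4*x + 1 and u'(x)^2 = 81*x**4 + 36*x**3 - 32*x**2 - 8*x + 4.
Integrate each monomial from 0 to 1 using ∫_0^1 c·x^n dx = c·1^(n+1)/(n+1):
  ∫_0^1 u(x)^2 dx = ∫_0^1 (9*x^6 + 6*x^5 - 11*x^4 + 2*x^3 + 6*x^2 - 4*x + 1) dx. Term by term:
    ∫_0^1 9*x^6 dx = 9/7;  ∫_0^1 6*x^5 dx = 1;  ∫_0^1 -11*x^4 dx = -11/5;
    ∫_0^1 2*x^3 dx = 1/2;  ∫_0^1 6*x^2 dx = 2;  ∫_0^1 -4*x dx = -2;
    ∫_0^1 1 dx = 1.
  Sum: 9/7 + 1 − 11/5 + 1/2 + 2 − 2 + 1 = 111/70.
  ∫_0^1 u'(x)^2 dx = ∫_0^1 (81*x^4 + 36*x^3 - 32*x^2 - 8*x + 4) dx. Term by term:
    ∫_0^1 81*x^4 dx = 81/5;  ∫_0^1 36*x^3 dx = 9;  ∫_0^1 -32*x^2 dx = -32/3;
    ∫_0^1 -8*x dx = -4;  ∫_0^1 4 dx = 4.
  Sum: 81/5 + 9 − 32/3 − 4 + 4 = 218/15.
Adding: ||u||_{H^1}^2 = 111/70 + 218/15 = 677/42.


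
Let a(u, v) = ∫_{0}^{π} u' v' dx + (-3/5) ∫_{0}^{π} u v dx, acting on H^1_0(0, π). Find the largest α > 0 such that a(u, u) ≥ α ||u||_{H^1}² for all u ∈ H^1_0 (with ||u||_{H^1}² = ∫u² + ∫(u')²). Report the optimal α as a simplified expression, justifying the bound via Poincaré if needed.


α = 1/5

Coercivity of a(·,·) on H^1_0(0, π) means a(u, u) ≥ α ||u||_{H^1}² for every u ∈ H^1_0.
The interval has length L = π, and Poincaré/coercivity depend only on L. Here a(u, u) = ∫(u')² + (-3/5)·∫u².
Here c = -3/5 < 0 with |c| < (π/L)² = 1, so coercivity still holds. The condition a(u,u) ≥ α||u||_{H^1}² reads (1−α)∫(u')² ≥ (α−c)∫u². Any admissible α is ≤ 1 (rapidly oscillating u have ∫u²/∫(u')² → 0), and α = 1 would force 0 ≥ (1−c)∫u², impossible since c < 1; so 1−α > 0. By the sharp Poincaré inequality on H^1_0 of an interval of length L, ∫(u')² ≥ (π/L)²∫u² with equality for the first sine mode sin(π(x−x₀)/L) (x₀ the left endpoint), so the inequality holds for all u iff (1−α)(π/L)² ≥ α − c, i.e. α ≤ ((π/L)² + c)/((π/L)² + 1) = (1 + c(L/π)²)/(1 + (L/π)²). (Direct route, valid since c ≤ 0: Poincaré gives c∫u² ≥ c(L/π)²∫(u')², so a(u,u) ≥ (1 + c(L/π)²)∫(u')², while ||u||_{H^1}² ≤ (1 + (L/π)²)∫(u')²; dividing yields the same α.) With (π/L)² = 1 and c = -3/5, the largest admissible constant is α = ((π/L)² + c)/((π/L)² + 1).
Simplifying, α = 1/5.


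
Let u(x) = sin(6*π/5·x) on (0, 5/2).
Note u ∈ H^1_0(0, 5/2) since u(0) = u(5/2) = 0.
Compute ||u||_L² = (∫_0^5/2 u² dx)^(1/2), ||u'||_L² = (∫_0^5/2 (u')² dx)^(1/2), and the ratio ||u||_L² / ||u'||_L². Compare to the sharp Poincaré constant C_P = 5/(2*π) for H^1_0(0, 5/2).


||u||_L² / ||u'||_L² = 5/(6*π) < C_P = 5/(2*π).

u(x) = sin(6*π/5·x), so u'(x) = 6*π*cos(6*π*x/5)/5.
Writing u(x) = A·sin(kπx/L) with A = 1 and k = 3, use ∫_0^L sin²(kπx/L) dx = L/2 and ∫_0^L cos²(kπx/L) dx = L/2.
u² = 1·sin²(6*π/5·x) and (u')² = 36*π^2/25·cos²(6*π/5·x), and each of sin², cos² integrates to L/2 = 5/4 over (0, 5/2).
∫_0^5/2 u² dx = 5/4, so ||u||_L² = sqrt(5)/2.
∫_0^5/2 (u')² dx = 9*π^2/5, so ||u'||_L² = 3*sqrt(5)*π/5.
Ratio ||u||_L² / ||u'||_L² = 5/(6*π).
Sharp Poincaré constant on H^1_0(0, 5/2) is C_P = L/π = 5/(2*π), achieved by sin(2*π/5·x).
This is the k = 3 harmonic; the ratio L/(kπ) is strictly less than C_P = L/π, consistent with the sharp inequality ||u||_L² ≤ C_P ||u'||_L².


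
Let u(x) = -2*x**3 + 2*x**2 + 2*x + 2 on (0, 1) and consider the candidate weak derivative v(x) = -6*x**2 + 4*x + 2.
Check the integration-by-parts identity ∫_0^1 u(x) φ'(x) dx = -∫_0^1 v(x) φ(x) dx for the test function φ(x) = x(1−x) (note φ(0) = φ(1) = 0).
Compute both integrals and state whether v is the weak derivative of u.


LHS = -11/30, RHS = -11/30. Yes, v = u' weakly.

u(x) = -2*x**3 + 2*x**2 + 2*x + 2, classical derivative u'(x) = -6*x**2 + 4*x + 2.
φ(x) = x(1−x), so φ'(x) = 1 - 2*x.
Note φ(0) = φ(1) = 0, so the boundary term u·φ vanishes.
LHS = ∫_0^1 u(x) φ'(x) dx = ∫_0^1 (4*x^4 - 6*x^3 - 2*x^2 - 2*x + 2) dx. Term by term:
  ∫_0^1 4*x^4 dx = 4/5;  ∫_0^1 -6*x^3 dx = -3/2;  ∫_0^1 -2*x^2 dx = -2/3;
  ∫_0^1 -2*x dx = -1;  ∫_0^1 2 dx = 2.
Sum: 4/5 − 3/2 − 2/3 − 1 + 2 = -11/30.
So LHS = -11/30.
∫_0^1 v(x) φ(x) dx = ∫_0^1 (6*x^4 - 10*x^3 + 2*x^2 + 2*x) dx. Term by term:
  ∫_0^1 6*x^4 dx = 6/5;  ∫_0^1 -10*x^3 dx = -5/2;  ∫_0^1 2*x^2 dx = 2/3;
  ∫_0^1 2*x dx = 1.
Sum: 6/5 − 5/2 + 2/3 + 1 = 11/30.
So RHS = -∫_0^1 v(x) φ(x) dx = -11/30.
LHS = RHS, so the identity holds for this test φ.
Moreover u is smooth here and v(x) = u'(x) = -6*x**2 + 4*x + 2 pointwise, so the identity holds for every test function. Hence v is the weak derivative of u.


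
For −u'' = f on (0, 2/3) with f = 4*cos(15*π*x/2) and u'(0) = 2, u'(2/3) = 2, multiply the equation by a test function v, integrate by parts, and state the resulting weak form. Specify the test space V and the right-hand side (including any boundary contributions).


V = H^1(0, 2/3) (v unrestricted at boundary; u is determined up to an additive constant); weak form: ∫_0^2/3 u'v' dx = ∫_0^2/3 (4*cos(15*π*x/2)) v dx + 2·v(2/3) − 2·v(0) for all v ∈ V.

Multiply both sides by a test function v and integrate from 0 to 2/3:
  ∫_0^2/3 −u''(x) v(x) dx = ∫_0^2/3 f(x) v(x) dx.
Integrate the LHS by parts once:
  ∫_0^2/3 −u'' v dx = −[u'(x) v(x)]_0^2/3 + ∫_0^2/3 u'(x) v'(x) dx.
Thus ∫_0^2/3 u'(x) v'(x) dx = ∫_0^2/3 f(x) v(x) dx + [u'(x) v(x)]_0^2/3.
Choose V so that boundary terms are either known or forced to vanish.
u has inhomogeneous Neumann u'(0) = 2, u'(2/3) = 2. [u' v]_0^2/3 = (2)·v(2/3) − (2)·v(0) = 2·v(2/3) − 2·v(0). Take V = H^1(0, 2/3); boundary term becomes part of RHS.
Weak formulation: find u (satisfying any essential BC) such that ∫_0^2/3 u'(x) v'(x) dx = ∫_0^2/3 f v dx + 2·v(2/3) − 2·v(0) for all v ∈ V (Neumann data are natural BCs: they enter the RHS as boundary terms).
Substituting f(x) = 4*cos(15*π*x/2), the right-hand side is ∫_0^2/3 (4*cos(15*π*x/2)) v dx + 2·v(2/3) − 2·v(0).
Compatibility check (pure Neumann): taking v ≡ 1 ∈ V gives 0 = ∫_0^2/3 f dx + (2) − (2), i.e. ∫_0^2/3 f dx must equal u'(0) − u'(2/3) = 0. Indeed ∫_0^2/3 (4*cos(15*π*x/2)) dx = 0, so the data are compatible. The solution is then unique only up to an additive constant (fix it e.g. by requiring ∫_0^2/3 u dx = 0).


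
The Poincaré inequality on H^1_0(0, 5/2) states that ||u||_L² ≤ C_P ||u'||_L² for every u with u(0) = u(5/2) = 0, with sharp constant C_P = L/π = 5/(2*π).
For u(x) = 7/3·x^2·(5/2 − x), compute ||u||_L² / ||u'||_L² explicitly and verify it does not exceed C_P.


||u||_L² / ||u'||_L² = 5*sqrt(14)/28 < C_P = 5/(2*π).

u(x) = 7/3·x^2·(5/2 − x), so u'(x) = 7*x*(5 - 3*x)/3.
u(x) = 7/3·x^2·(5/2 − x) vanishes at x = 0 and x = 5/2, so u ∈ H^1_0(0, 5/2). Differentiate via the product rule and integrate the resulting polynomials term by term.
  ∫_0^5/2 u² dx = ∫_0^5/2 (49*x^6/9 - 245*x^5/9 + 1225*x^4/36) dx. Term by term:
    ∫_0^5/2 49*x^6/9 dx = 546875/1152;  ∫_0^5/2 -245*x^5/9 dx = -3828125/3456;  ∫_0^5/2 1225*x^4/36 dx = 765625/1152.
  Sum: 546875/1152 − 3828125/3456 + 765625/1152 = 109375/3456.
  ∫_0^5/2 (u')² dx = ∫_0^5/2 (49*x^4 - 490*x^3/3 + 1225*x^2/9) dx. Term by term:
    ∫_0^5/2 49*x^4 dx = 30625/32;  ∫_0^5/2 -490*x^3/3 dx = -153125/96;  ∫_0^5/2 1225*x^2/9 dx = 153125/216.
  Sum: 30625/32 − 153125/96 + 153125/216 = 30625/432.
∫_0^5/2 u² dx = 109375/3456, so ||u||_L² = 125*sqrt(42)/144.
∫_0^5/2 (u')² dx = 30625/432, so ||u'||_L² = 175*sqrt(3)/36.
Ratio ||u||_L² / ||u'||_L² = 5*sqrt(14)/28.
Sharp Poincaré constant on H^1_0(0, 5/2) is C_P = L/π = 5/(2*π), achieved by sin(2*π/5·x).
A polynomial bump cannot attain the sharp Poincaré constant (only the first sine eigenfunction does), so the ratio is strictly less than C_P, consistent with ||u||_L² ≤ C_P ||u'||_L².
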